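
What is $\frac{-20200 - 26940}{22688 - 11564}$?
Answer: $- \frac{11785}{2781} \approx -4.2377$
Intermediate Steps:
$\frac{-20200 - 26940}{22688 - 11564} = \frac{-20200 - 26940}{11124} = \left(-47140\right) \frac{1}{11124} = - \frac{11785}{2781}$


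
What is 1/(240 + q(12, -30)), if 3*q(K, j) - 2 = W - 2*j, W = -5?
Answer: 1/259 ≈ 0.0038610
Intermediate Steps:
q(K, j) = -1 - 2*j/3 (q(K, j) = ⅔ + (-5 - 2*j)/3 = ⅔ + (-5/3 - 2*j/3) = -1 - 2*j/3)
1/(240 + q(12, -30)) = 1/(240 + (-1 - ⅔*(-30))) = 1/(240 + (-1 + 20)) = 1/(240 + 19) = 1/259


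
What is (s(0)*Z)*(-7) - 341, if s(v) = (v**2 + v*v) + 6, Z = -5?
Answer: -131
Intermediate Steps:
s(v) = 6 + 2*v**2 (s(v) = (v**2 + v**2) + 6 = 2*v**2 + 6 = 6 + 2*v**2)
(s(0)*Z)*(-7) - 341 = ((6 + 2*0**2)*(-5))*(-7) - 341 = ((6 + 2*0)*(-5))*(-7) - 341 = ((6 + 0)*(-5))*(-7) - 341 = (6*(-5))*(-7) - 341 = -30*(-7) - 341 = 210 - 341 = -131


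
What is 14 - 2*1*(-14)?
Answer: 42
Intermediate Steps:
14 - 2*1*(-14) = 14 - 2*(-14) = 14 + 28 = 42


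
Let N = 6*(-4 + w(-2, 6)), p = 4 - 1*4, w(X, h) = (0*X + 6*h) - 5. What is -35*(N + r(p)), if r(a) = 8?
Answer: -5950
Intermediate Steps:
w(X, h) = -5 + 6*h (w(X, h) = (0 + 6*h) - 5 = 6*h - 5 = -5 + 6*h)
p = 0 (p = 4 - 4 = 0)
N = 162 (N = 6*(-4 + (-5 + 6*6)) = 6*(-4 + (-5 + 36)) = 6*(-4 + 31) = 6*27 = 162)
-35*(N + r(p)) = -35*(162 + 8) = -35*170 = -5950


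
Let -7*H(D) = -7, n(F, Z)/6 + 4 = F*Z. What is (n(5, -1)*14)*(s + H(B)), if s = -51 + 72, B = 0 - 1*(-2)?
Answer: -16632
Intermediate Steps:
n(F, Z) = -24 + 6*F*Z (n(F, Z) = -24 + 6*(F*Z) = -24 + 6*F*Z)
B = 2 (B = 0 + 2 = 2)
H(D) = 1 (H(D) = -⅐*(-7) = 1)
s = 21
(n(5, -1)*14)*(s + H(B)) = ((-24 + 6*5*(-1))*14)*(21 + 1) = ((-24 - 30)*14)*22 = -54*14*22 = -756*22 = -16632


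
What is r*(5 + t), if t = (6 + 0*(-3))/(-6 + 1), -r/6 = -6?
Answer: 684/5 ≈ 136.80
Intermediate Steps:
r = 36 (r = -6*(-6) = 36)
t = -6/5 (t = (6 + 0)/(-5) = 6*(-1/5) = -6/5 ≈ -1.2000)
r*(5 + t) = 36*(5 - 6/5) = 36*(19/5) = 684/5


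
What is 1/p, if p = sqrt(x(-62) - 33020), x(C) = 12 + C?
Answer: -I*sqrt(33070)/33070 ≈ -0.005499*I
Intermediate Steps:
p = I*sqrt(33070) (p = sqrt((12 - 62) - 33020) = sqrt(-50 - 33020) = sqrt(-33070) = I*sqrt(33070) ≈ 181.85*I)
1/p = 1/(I*sqrt(33070)) = -I*sqrt(33070)/33070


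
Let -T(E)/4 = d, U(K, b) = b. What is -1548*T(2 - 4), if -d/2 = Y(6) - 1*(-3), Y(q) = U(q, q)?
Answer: -111456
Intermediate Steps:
Y(q) = q
d = -18 (d = -2*(6 - 1*(-3)) = -2*(6 + 3) = -2*9 = -18)
T(E) = 72 (T(E) = -4*(-18) = 72)
-1548*T(2 - 4) = -1548*72 = -111456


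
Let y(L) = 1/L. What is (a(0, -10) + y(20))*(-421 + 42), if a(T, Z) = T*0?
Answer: -379/20 ≈ -18.950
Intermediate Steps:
a(T, Z) = 0
(a(0, -10) + y(20))*(-421 + 42) = (0 + 1/20)*(-421 + 42) = (0 + 1/20)*(-379) = (1/20)*(-379) = -379/20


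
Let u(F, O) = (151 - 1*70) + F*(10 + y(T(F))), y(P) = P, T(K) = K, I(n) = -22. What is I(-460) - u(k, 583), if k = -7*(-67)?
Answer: -224754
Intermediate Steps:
k = 469
u(F, O) = 81 + F*(10 + F) (u(F, O) = (151 - 1*70) + F*(10 + F) = (151 - 70) + F*(10 + F) = 81 + F*(10 + F))
I(-460) - u(k, 583) = -22 - (81 + 469² + 10*469) = -22 - (81 + 219961 + 4690) = -22 - 1*224732 = -22 - 224732 = -224754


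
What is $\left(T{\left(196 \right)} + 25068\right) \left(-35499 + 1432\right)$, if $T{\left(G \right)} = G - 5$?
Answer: $-860498353$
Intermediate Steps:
$T{\left(G \right)} = -5 + G$
$\left(T{\left(196 \right)} + 25068\right) \left(-35499 + 1432\right) = \left(\left(-5 + 196\right) + 25068\right) \left(-35499 + 1432\right) = \left(191 + 25068\right) \left(-34067\right) = 25259 \left(-34067\right) = -860498353$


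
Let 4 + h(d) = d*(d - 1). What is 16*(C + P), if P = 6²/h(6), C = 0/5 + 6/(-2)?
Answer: -336/13 ≈ -25.846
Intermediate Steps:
h(d) = -4 + d*(-1 + d) (h(d) = -4 + d*(d - 1) = -4 + d*(-1 + d))
C = -3 (C = 0*(⅕) + 6*(-½) = 0 - 3 = -3)
P = 18/13 (P = 6²/(-4 + 6² - 1*6) = 36/(-4 + 36 - 6) = 36/26 = 36*(1/26) = 18/13 ≈ 1.3846)
16*(C + P) = 16*(-3 + 18/13) = 16*(-21/13) = -336/13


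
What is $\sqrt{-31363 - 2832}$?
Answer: $i \sqrt{34195} \approx 184.92 i$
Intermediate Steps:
$\sqrt{-31363 - 2832} = \sqrt{-34195} = i \sqrt{34195}$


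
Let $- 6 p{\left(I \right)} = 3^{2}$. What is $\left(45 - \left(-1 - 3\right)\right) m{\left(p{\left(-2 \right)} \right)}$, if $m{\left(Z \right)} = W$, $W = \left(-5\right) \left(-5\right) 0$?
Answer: $0$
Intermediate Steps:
$p{\left(I \right)} = - \frac{3}{2}$ ($p{\left(I \right)} = - \frac{3^{2}}{6} = \left(- \frac{1}{6}\right) 9 = - \frac{3}{2}$)
$W = 0$ ($W = 25 \cdot 0 = 0$)
$m{\left(Z \right)} = 0$
$\left(45 - \left(-1 - 3\right)\right) m{\left(p{\left(-2 \right)} \right)} = \left(45 - \left(-1 - 3\right)\right) 0 = \left(45 - -4\right) 0 = \left(45 + 4\right) 0 = 49 \cdot 0 = 0$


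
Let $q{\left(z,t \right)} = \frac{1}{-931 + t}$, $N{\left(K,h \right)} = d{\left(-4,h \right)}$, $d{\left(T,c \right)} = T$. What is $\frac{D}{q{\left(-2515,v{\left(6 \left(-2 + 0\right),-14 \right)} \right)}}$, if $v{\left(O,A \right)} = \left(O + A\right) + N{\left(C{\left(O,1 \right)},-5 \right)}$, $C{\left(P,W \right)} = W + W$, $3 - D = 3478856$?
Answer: $3343177733$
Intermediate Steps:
$D = -3478853$ ($D = 3 - 3478856 = -3478853$)
$C{\left(P,W \right)} = 2 W$
$N{\left(K,h \right)} = -4$
$v{\left(O,A \right)} = -4 + A + O$ ($v{\left(O,A \right)} = \left(O + A\right) - 4 = \left(A + O\right) - 4 = -4 + A + O$)
$\frac{D}{q{\left(-2515,v{\left(6 \left(-2 + 0\right),-14 \right)} \right)}} = - \frac{3478853}{\frac{1}{-931 - \left(18 - 6 \left(-2 + 0\right)\right)}} = - \frac{3478853}{\frac{1}{-931 - 30}} = - \frac{3478853}{\frac{1}{-961}} = - \frac{3478853}{- \frac{1}{961}} = \left(-3478853\right) \left(-961\right) = 3343177733$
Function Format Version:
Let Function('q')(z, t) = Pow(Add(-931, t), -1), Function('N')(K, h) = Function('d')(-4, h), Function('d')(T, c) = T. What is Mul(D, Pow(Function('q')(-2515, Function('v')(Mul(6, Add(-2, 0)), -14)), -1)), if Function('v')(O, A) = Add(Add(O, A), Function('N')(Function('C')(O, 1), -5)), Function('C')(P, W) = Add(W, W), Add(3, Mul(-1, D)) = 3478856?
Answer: 3343177733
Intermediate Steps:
D = -3478853 (D = Add(3, Mul(-1, 3478856)) = Add(3, -3478856) = -3478853)
Function('C')(P, W) = Mul(2, W)
Function('N')(K, h) = -4
Function('v')(O, A) = Add(-4, A, O) (Function('v')(O, A) = Add(Add(O, A), -4) = Add(Add(A, O), -4) = Add(-4, A, O))
Mul(D, Pow(Function('q')(-2515, Function('v')(Mul(6, Add(-2, 0)), -14)), -1)) = Mul(-3478853, Pow(Pow(Add(-931, Add(-4, -14, Mul(6, Add(-2, 0)))), -1), -1)) = Mul(-3478853, Pow(Pow(Add(-931, Add(-4, -14, Mul(6, -2))), -1), -1)) = Mul(-3478853, Pow(Pow(Add(-931, Add(-4, -14, -12)), -1), -1)) = Mul(-3478853, Pow(Pow(Add(-931, -30), -1), -1)) = Mul(-3478853, Pow(Pow(-961, -1), -1)) = Mul(-3478853, Pow(Rational(-1, 961), -1)) = Mul(-3478853, -961) = 3343177733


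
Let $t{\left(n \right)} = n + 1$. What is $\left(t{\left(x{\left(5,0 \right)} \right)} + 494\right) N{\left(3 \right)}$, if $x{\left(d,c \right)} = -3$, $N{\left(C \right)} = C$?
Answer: $1476$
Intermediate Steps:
$t{\left(n \right)} = 1 + n$
$\left(t{\left(x{\left(5,0 \right)} \right)} + 494\right) N{\left(3 \right)} = \left(\left(1 - 3\right) + 494\right) 3 = \left(-2 + 494\right) 3 = 492 \cdot 3 = 1476$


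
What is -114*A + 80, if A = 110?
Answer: -12460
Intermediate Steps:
-114*A + 80 = -114*110 + 80 = -12540 + 80 = -12460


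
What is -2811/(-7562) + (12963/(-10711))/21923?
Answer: 659973271977/1775688067186 ≈ 0.37167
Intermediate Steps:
-2811/(-7562) + (12963/(-10711))/21923 = -2811*(-1/7562) + (12963*(-1/10711))*(1/21923) = 2811/7562 - 12963/10711*1/21923 = 2811/7562 - 12963/234817253 = 659973271977/1775688067186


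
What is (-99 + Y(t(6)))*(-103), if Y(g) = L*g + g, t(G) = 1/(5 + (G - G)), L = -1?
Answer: 10197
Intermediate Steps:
t(G) = 1/5 (t(G) = 1/(5 + 0) = 1/5)
Y(g) = 0 (Y(g) = -g + g = 0)
(-99 + Y(t(6)))*(-103) = (-99 + 0)*(-103) = -99*(-103) = 10197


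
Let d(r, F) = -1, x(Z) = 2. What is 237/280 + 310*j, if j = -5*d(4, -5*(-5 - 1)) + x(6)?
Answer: 607837/280 ≈ 2170.8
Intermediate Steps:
j = 7 (j = -5*(-1) + 2 = 5 + 2 = 7)
237/280 + 310*j = 237/280 + 310*7 = 237*(1/280) + 2170 = 237/280 + 2170 = 607837/280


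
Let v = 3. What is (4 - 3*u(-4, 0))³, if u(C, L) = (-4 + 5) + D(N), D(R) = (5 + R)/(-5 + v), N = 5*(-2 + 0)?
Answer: -2197/8 ≈ -274.63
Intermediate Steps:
N = -10 (N = 5*(-2) = -10)
D(R) = -5/2 - R/2 (D(R) = (5 + R)/(-5 + 3) = (5 + R)/(-2) = (5 + R)*(-½) = -5/2 - R/2)
u(C, L) = 7/2 (u(C, L) = (-4 + 5) + (-5/2 - ½*(-10)) = 1 + (-5/2 + 5) = 1 + 5/2 = 7/2)
(4 - 3*u(-4, 0))³ = (4 - 3*7/2)³ = (4 - 21/2)³ = (-13/2)³ = -2197/8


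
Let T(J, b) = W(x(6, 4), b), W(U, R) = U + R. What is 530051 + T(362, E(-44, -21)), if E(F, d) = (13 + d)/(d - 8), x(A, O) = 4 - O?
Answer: 15371487/29 ≈ 5.3005e+5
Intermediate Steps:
E(F, d) = (13 + d)/(-8 + d)
W(U, R) = R + U
T(J, b) = b (T(J, b) = b + (4 - 1*4) = b + (4 - 4) = b + 0 = b)
530051 + T(362, E(-44, -21)) = 530051 + (13 - 21)/(-8 - 21) = 530051 - 8/(-29) = 530051 - 1/29*(-8) = 530051 + 8/29 = 15371487/29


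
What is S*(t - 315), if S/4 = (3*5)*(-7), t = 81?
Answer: 98280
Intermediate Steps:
S = -420 (S = 4*((3*5)*(-7)) = 4*(15*(-7)) = 4*(-105) = -420)
S*(t - 315) = -420*(81 - 315) = -420*(-234) = 98280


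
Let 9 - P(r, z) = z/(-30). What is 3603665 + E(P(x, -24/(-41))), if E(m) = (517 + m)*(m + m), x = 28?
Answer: 151842791757/42025 ≈ 3.6132e+6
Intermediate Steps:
P(r, z) = 9 + z/30 (P(r, z) = 9 - z/(-30) = 9 - z*(-1)/30 = 9 - (-1)*z/30 = 9 + z/30)
E(m) = 2*m*(517 + m) (E(m) = (517 + m)*(2*m) = 2*m*(517 + m))
3603665 + E(P(x, -24/(-41))) = 3603665 + 2*(9 + (-24/(-41))/30)*(517 + (9 + (-24/(-41))/30)) = 3603665 + 2*(9 + (-24*(-1/41))/30)*(517 + (9 + (-24*(-1/41))/30)) = 3603665 + 2*(9 + (1/30)*(24/41))*(517 + (9 + (1/30)*(24/41))) = 3603665 + 2*(9 + 4/205)*(517 + (9 + 4/205)) = 3603665 + 2*(1849/205)*(517 + 1849/205) = 3603665 + 2*(1849/205)*(107834/205) = 3603665 + 398770132/42025 = 151842791757/42025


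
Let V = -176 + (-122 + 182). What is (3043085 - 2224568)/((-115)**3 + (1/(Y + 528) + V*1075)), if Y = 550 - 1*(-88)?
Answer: -954390822/1918740449 ≈ -0.49741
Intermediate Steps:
Y = 638 (Y = 550 + 88 = 638)
V = -116 (V = -176 + 60 = -116)
(3043085 - 2224568)/((-115)**3 + (1/(Y + 528) + V*1075)) = (3043085 - 2224568)/((-115)**3 + (1/(638 + 528) - 116*1075)) = 818517/(-1520875 + (1/1166 - 124700)) = 818517/(-1520875 - 145400199/1166) = 818517/(-1918740449/1166) = 818517*(-1166/1918740449) = -954390822/1918740449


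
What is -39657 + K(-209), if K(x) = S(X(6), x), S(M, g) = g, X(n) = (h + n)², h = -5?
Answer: -39866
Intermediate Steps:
X(n) = (-5 + n)²
K(x) = x
-39657 + K(-209) = -39657 - 209 = -39866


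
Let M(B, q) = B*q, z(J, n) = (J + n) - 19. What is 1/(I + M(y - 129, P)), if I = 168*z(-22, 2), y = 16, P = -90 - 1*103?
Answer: 1/15257 ≈ 6.5544e-5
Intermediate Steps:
P = -193 (P = -90 - 103 = -193)
z(J, n) = -19 + J + n
I = -6552 (I = 168*(-19 - 22 + 2) = 168*(-39) = -6552)
1/(I + M(y - 129, P)) = 1/(-6552 + (16 - 129)*(-193)) = 1/(-6552 - 113*(-193)) = 1/(-6552 + 21809) = 1/15257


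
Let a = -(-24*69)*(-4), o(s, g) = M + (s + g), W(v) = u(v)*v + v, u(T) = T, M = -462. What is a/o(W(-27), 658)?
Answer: -3312/449 ≈ -7.3764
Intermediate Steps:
W(v) = v + v² (W(v) = v*v + v = v² + v = v + v²)
o(s, g) = -462 + g + s (o(s, g) = -462 + (s + g) = -462 + (g + s) = -462 + g + s)
a = -6624 (a = -(-1656)*(-4) = -1*6624 = -6624)
a/o(W(-27), 658) = -6624/(-462 + 658 - 27*(1 - 27)) = -6624/(-462 + 658 - 27*(-26)) = -6624/(-462 + 658 + 702) = -6624/898 = -6624*1/898 = -3312/449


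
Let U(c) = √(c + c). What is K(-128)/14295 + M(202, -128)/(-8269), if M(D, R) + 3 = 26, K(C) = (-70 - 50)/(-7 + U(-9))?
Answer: -1005509/527983919 + 24*I*√2/63851 ≈ -0.0019044 + 0.00053157*I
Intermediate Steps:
U(c) = √2*√c (U(c) = √(2*c) = √2*√c)
K(C) = -120/(-7 + 3*I*√2) (K(C) = (-70 - 50)/(-7 + √2*√(-9)) = -120/(-7 + √2*(3*I)) = -120/(-7 + 3*I*√2))
M(D, R) = 23 (M(D, R) = -3 + 26 = 23)
K(-128)/14295 + M(202, -128)/(-8269) = (840/67 + 360*I*√2/67)/14295 + 23/(-8269) = (840/67 + 360*I*√2/67)*(1/14295) + 23*(-1/8269) = (56/63851 + 24*I*√2/63851) - 23/8269 = -1005509/527983919 + 24*I*√2/63851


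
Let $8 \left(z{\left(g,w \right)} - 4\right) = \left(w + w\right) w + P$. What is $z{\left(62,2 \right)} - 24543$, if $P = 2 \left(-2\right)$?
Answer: $- \frac{49077}{2} \approx -24539.0$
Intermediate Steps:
$P = -4$
$z{\left(g,w \right)} = \frac{7}{2} + \frac{w^{2}}{4}$ ($z{\left(g,w \right)} = 4 + \frac{\left(w + w\right) w - 4}{8} = 4 + \frac{2 w w - 4}{8} = 4 + \frac{2 w^{2} - 4}{8} = 4 + \frac{-4 + 2 w^{2}}{8} = 4 + \left(- \frac{1}{2} + \frac{w^{2}}{4}\right) = \frac{7}{2} + \frac{w^{2}}{4}$)
$z{\left(62,2 \right)} - 24543 = \left(\frac{7}{2} + \frac{2^{2}}{4}\right) - 24543 = \left(\frac{7}{2} + \frac{1}{4} \cdot 4\right) - 24543 = \left(\frac{7}{2} + 1\right) - 24543 = \frac{9}{2} - 24543 = - \frac{49077}{2}$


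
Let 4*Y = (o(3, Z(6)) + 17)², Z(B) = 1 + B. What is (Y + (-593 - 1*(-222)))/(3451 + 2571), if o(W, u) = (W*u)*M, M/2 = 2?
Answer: 8717/24088 ≈ 0.36188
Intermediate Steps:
M = 4 (M = 2*2 = 4)
o(W, u) = 4*W*u (o(W, u) = (W*u)*4 = 4*W*u)
Y = 10201/4 (Y = (4*3*(1 + 6) + 17)²/4 = (4*3*7 + 17)²/4 = (84 + 17)²/4 = (¼)*101² = (¼)*10201 = 10201/4 ≈ 2550.3)
(Y + (-593 - 1*(-222)))/(3451 + 2571) = (10201/4 + (-593 - 1*(-222)))/(3451 + 2571) = (10201/4 + (-593 + 222))/6022 = (10201/4 - 371)*(1/6022) = (8717/4)*(1/6022) = 8717/24088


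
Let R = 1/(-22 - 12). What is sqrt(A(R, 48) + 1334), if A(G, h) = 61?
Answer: 3*sqrt(155) ≈ 37.350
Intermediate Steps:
R = -1/34 (R = 1/(-34) = -1/34 ≈ -0.029412)
sqrt(A(R, 48) + 1334) = sqrt(61 + 1334) = sqrt(1395) = 3*sqrt(155)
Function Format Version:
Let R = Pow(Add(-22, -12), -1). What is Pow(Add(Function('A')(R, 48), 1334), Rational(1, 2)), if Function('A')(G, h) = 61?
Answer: Mul(3, Pow(155, Rational(1, 2))) ≈ 37.350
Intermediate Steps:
R = Rational(-1, 34) (R = Pow(-34, -1) = Rational(-1, 34) ≈ -0.029412)
Pow(Add(Function('A')(R, 48), 1334), Rational(1, 2)) = Pow(Add(61, 1334), Rational(1, 2)) = Pow(1395, Rational(1, 2)) = Mul(3, Pow(155, Rational(1, 2)))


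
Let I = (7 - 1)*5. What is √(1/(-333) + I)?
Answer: √369593/111 ≈ 5.4770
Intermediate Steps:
I = 30 (I = 6*5 = 30)
√(1/(-333) + I) = √(1/(-333) + 30) = √(-1/333 + 30) = √(9989/333) = √369593/111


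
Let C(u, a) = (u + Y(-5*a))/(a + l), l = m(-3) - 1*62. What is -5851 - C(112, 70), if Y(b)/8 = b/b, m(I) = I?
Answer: -5875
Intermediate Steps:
Y(b) = 8 (Y(b) = 8*(b/b) = 8*1 = 8)
l = -65 (l = -3 - 1*62 = -3 - 62 = -65)
C(u, a) = (8 + u)/(-65 + a) (C(u, a) = (u + 8)/(a - 65) = (8 + u)/(-65 + a))
-5851 - C(112, 70) = -5851 - (8 + 112)/(-65 + 70) = -5851 - 120/5 = -5851 - 1*24 = -5851 - 24 = -5875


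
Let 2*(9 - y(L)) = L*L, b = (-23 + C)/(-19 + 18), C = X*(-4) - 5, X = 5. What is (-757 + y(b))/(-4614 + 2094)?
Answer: 95/126 ≈ 0.75397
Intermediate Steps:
C = -25 (C = 5*(-4) - 5 = -20 - 5 = -25)
b = 48 (b = (-23 - 25)/(-19 + 18) = -48/(-1) = -48*(-1) = 48)
y(L) = 9 - L²/2 (y(L) = 9 - L*L/2 = 9 - L²/2)
(-757 + y(b))/(-4614 + 2094) = (-757 + (9 - ½*48²))/(-4614 + 2094) = (-757 + (9 - ½*2304))/(-2520) = (-757 + (9 - 1152))*(-1/2520) = (-757 - 1143)*(-1/2520) = -1900*(-1/2520) = 95/126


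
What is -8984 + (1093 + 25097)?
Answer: 17206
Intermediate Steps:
-8984 + (1093 + 25097) = -8984 + 26190 = 17206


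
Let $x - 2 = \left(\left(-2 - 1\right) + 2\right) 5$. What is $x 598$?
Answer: $-1794$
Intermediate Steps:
$x = -3$ ($x = 2 + \left(\left(-2 - 1\right) + 2\right) 5 = 2 + \left(-3 + 2\right) 5 = 2 - 5 = -3$)
$x 598 = \left(-3\right) 598 = -1794$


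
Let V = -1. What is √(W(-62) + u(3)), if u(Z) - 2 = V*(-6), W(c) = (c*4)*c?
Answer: 2*√3846 ≈ 124.03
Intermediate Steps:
W(c) = 4*c² (W(c) = (4*c)*c = 4*c²)
u(Z) = 8 (u(Z) = 2 - 1*(-6) = 2 + 6 = 8)
√(W(-62) + u(3)) = √(4*(-62)² + 8) = √(4*3844 + 8) = √(15376 + 8) = √15384 = 2*√3846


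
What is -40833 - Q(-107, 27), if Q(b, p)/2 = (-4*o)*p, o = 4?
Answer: -39969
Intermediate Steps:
Q(b, p) = -32*p (Q(b, p) = 2*((-4*4)*p) = 2*(-16*p) = -32*p)
-40833 - Q(-107, 27) = -40833 - (-32)*27 = -40833 - 1*(-864) = -40833 + 864 = -39969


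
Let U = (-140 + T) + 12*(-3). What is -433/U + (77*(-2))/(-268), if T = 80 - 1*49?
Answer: 69187/19430 ≈ 3.5608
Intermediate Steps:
T = 31 (T = 80 - 49 = 31)
U = -145 (U = (-140 + 31) + 12*(-3) = -109 - 36 = -145)
-433/U + (77*(-2))/(-268) = -433/(-145) + (77*(-2))/(-268) = -433*(-1/145) - 154*(-1/268) = 433/145 + 77/134 = 69187/19430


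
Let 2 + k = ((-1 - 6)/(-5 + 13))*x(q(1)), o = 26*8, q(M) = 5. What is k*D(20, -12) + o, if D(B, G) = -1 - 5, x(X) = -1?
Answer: 859/4 ≈ 214.75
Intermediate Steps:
D(B, G) = -6
o = 208
k = -9/8 (k = -2 + ((-1 - 6)/(-5 + 13))*(-1) = -2 - 7/8*(-1) = -2 + 7/8 = -9/8 ≈ -1.1250)
k*D(20, -12) + o = -9/8*(-6) + 208 = 27/4 + 208 = 859/4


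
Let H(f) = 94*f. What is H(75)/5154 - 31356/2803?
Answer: -23641279/2407777 ≈ -9.8187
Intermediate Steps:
H(75)/5154 - 31356/2803 = (94*75)/5154 - 31356/2803 = 7050*(1/5154) - 31356*1/2803 = 1175/859 - 31356/2803 = -23641279/2407777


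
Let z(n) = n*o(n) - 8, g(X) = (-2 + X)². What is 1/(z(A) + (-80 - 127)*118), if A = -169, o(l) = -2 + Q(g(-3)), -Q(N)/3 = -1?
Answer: -1/24603 ≈ -4.0645e-5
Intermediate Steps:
Q(N) = 3 (Q(N) = -3*(-1) = 3)
o(l) = 1 (o(l) = -2 + 3 = 1)
z(n) = -8 + n (z(n) = n*1 - 8 = n - 8 = -8 + n)
1/(z(A) + (-80 - 127)*118) = 1/((-8 - 169) + (-80 - 127)*118) = 1/(-177 - 207*118) = 1/(-177 - 24426) = 1/(-24603) = -1/24603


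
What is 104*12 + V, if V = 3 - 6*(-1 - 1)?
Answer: 1263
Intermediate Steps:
V = 15 (V = 3 - 6*(-2) = 3 + 12 = 15)
104*12 + V = 104*12 + 15 = 1248 + 15 = 1263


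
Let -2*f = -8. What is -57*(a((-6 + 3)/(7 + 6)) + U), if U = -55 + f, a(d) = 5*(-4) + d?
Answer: 52782/13 ≈ 4060.2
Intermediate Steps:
f = 4 (f = -½*(-8) = 4)
a(d) = -20 + d
U = -51 (U = -55 + 4 = -51)
-57*(a((-6 + 3)/(7 + 6)) + U) = -57*((-20 + (-6 + 3)/(7 + 6)) - 51) = -57*((-20 - 3/13) - 51) = -57*(-263/13 - 51) = -57*(-926/13) = 52782/13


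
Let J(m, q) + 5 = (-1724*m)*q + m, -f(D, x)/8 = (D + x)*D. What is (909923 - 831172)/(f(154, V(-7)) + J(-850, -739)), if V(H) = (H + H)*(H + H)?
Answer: -78751/1083362655 ≈ -7.2691e-5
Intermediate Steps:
V(H) = 4*H² (V(H) = (2*H)*(2*H) = 4*H²)
f(D, x) = -8*D*(D + x) (f(D, x) = -8*(D + x)*D = -8*D*(D + x))
J(m, q) = -5 + m - 1724*m*q (J(m, q) = -5 + ((-1724*m)*q + m) = -5 + (-1724*m*q + m) = -5 + (m - 1724*m*q) = -5 + m - 1724*m*q)
(909923 - 831172)/(f(154, V(-7)) + J(-850, -739)) = (909923 - 831172)/(-8*154*(154 + 4*(-7)²) + (-5 - 850 - 1724*(-850)*(-739))) = 78751/(-8*154*(154 + 4*49) + (-5 - 850 - 1082930600)) = 78751/(-8*154*(154 + 196) - 1082931455) = 78751/(-8*154*350 - 1082931455) = 78751/(-431200 - 1082931455) = 78751/(-1083362655) = 78751*(-1/1083362655) = -78751/1083362655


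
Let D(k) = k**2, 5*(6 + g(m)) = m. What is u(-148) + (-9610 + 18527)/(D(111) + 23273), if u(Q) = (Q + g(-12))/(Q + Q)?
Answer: 7493/9620 ≈ 0.77890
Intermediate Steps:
g(m) = -6 + m/5
u(Q) = (-42/5 + Q)/(2*Q) (u(Q) = (Q + (-6 + (1/5)*(-12)))/(Q + Q) = (Q + (-6 - 12/5))/((2*Q)) = (Q - 42/5)*(1/(2*Q)) = (-42/5 + Q)*(1/(2*Q)) = (-42/5 + Q)/(2*Q))
u(-148) + (-9610 + 18527)/(D(111) + 23273) = (1/10)*(-42 + 5*(-148))/(-148) + (-9610 + 18527)/(111**2 + 23273) = (1/10)*(-1/148)*(-42 - 740) + 8917/(12321 + 23273) = (1/10)*(-1/148)*(-782) + 8917/35594 = 391/740 + 8917*(1/35594) = 391/740 + 241/962 = 7493/9620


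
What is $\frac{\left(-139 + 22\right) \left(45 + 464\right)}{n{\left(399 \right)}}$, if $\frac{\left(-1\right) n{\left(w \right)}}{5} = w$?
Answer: $\frac{19851}{665} \approx 29.851$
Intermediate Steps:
$n{\left(w \right)} = - 5 w$
$\frac{\left(-139 + 22\right) \left(45 + 464\right)}{n{\left(399 \right)}} = \frac{\left(-139 + 22\right) \left(45 + 464\right)}{\left(-5\right) 399} = \frac{\left(-117\right) 509}{-1995} = \left(-59553\right) \left(- \frac{1}{1995}\right) = \frac{19851}{665}$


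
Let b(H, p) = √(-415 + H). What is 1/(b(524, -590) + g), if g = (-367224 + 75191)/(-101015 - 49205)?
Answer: -895289740/48457469439 + 460531600*√109/48457469439 ≈ 0.080747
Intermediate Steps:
g = 41719/21460 (g = -292033/(-150220) = -292033*(-1/150220) = 41719/21460 ≈ 1.9440)
1/(b(524, -590) + g) = 1/(√(-415 + 524) + 41719/21460) = 1/(√109 + 41719/21460) = 1/(41719/21460 + √109)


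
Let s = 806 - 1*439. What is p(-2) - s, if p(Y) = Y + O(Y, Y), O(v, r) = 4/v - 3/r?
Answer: -739/2 ≈ -369.50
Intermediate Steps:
O(v, r) = -3/r + 4/v
s = 367 (s = 806 - 439 = 367)
p(Y) = Y + 1/Y (p(Y) = Y + (-3/Y + 4/Y) = Y + 1/Y)
p(-2) - s = (-2 + 1/(-2)) - 1*367 = (-2 - 1/2) - 367 = -5/2 - 367 = -739/2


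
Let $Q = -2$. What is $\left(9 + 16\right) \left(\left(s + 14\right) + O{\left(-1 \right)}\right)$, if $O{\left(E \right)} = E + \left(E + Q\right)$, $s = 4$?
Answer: $350$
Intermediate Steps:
$O{\left(E \right)} = -2 + 2 E$ ($O{\left(E \right)} = E + \left(E - 2\right) = E + \left(-2 + E\right) = -2 + 2 E$)
$\left(9 + 16\right) \left(\left(s + 14\right) + O{\left(-1 \right)}\right) = \left(9 + 16\right) \left(\left(4 + 14\right) + \left(-2 + 2 \left(-1\right)\right)\right) = 25 \left(18 - 4\right) = 25 \cdot 14 = 350$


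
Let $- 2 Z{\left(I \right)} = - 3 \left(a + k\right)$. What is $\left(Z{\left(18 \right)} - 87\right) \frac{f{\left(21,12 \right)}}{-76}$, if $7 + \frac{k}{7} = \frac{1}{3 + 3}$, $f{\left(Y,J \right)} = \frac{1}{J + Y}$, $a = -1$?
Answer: $\frac{641}{10032} \approx 0.063896$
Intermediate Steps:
$k = - \frac{287}{6}$ ($k = -49 + \frac{7}{3 + 3} = -49 + \frac{7}{6} = - \frac{287}{6} \approx -47.833$)
$Z{\left(I \right)} = - \frac{293}{4}$ ($Z{\left(I \right)} = - \frac{\left(-3\right) \left(-1 - \frac{287}{6}\right)}{2} = - \frac{\left(-3\right) \left(- \frac{293}{6}\right)}{2} = \left(- \frac{1}{2}\right) \frac{293}{2} = - \frac{293}{4}$)
$\left(Z{\left(18 \right)} - 87\right) \frac{f{\left(21,12 \right)}}{-76} = \left(- \frac{293}{4} - 87\right) \frac{1}{\left(12 + 21\right) \left(-76\right)} = - \frac{641 \cdot \frac{1}{33} \left(- \frac{1}{76}\right)}{4} = \left(- \frac{641}{4}\right) \left(- \frac{1}{2508}\right) = \frac{641}{10032}$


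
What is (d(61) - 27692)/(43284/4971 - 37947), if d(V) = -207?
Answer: 46228643/62863751 ≈ 0.73538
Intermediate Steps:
(d(61) - 27692)/(43284/4971 - 37947) = (-207 - 27692)/(43284/4971 - 37947) = -27899/(43284*(1/4971) - 37947) = -27899/(14428/1657 - 37947) = -27899/(-62863751/1657) = -27899*(-1657/62863751) = 46228643/62863751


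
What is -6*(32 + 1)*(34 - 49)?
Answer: 2970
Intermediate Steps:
-6*(32 + 1)*(34 - 49) = -198*(-15) = -6*(-495) = 2970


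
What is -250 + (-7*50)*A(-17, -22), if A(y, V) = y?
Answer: 5700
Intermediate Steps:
-250 + (-7*50)*A(-17, -22) = -250 - 7*50*(-17) = -250 - 350*(-17) = -250 + 5950 = 5700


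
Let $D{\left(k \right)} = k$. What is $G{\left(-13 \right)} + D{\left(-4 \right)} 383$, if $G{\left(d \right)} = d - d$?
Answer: $-1532$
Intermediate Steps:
$G{\left(d \right)} = 0$
$G{\left(-13 \right)} + D{\left(-4 \right)} 383 = 0 - 1532 = -1532$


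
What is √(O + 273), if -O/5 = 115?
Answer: I*√302 ≈ 17.378*I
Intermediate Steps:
O = -575 (O = -5*115 = -575)
√(O + 273) = √(-575 + 273) = √(-302) = I*√302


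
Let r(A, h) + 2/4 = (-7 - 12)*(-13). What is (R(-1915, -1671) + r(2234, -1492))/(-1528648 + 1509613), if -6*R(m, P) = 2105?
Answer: 313/57105 ≈ 0.0054811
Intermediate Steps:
R(m, P) = -2105/6 (R(m, P) = -⅙*2105 = -2105/6)
r(A, h) = 493/2 (r(A, h) = -½ + (-7 - 12)*(-13) = -½ - 19*(-13) = -½ + 247 = 493/2)
(R(-1915, -1671) + r(2234, -1492))/(-1528648 + 1509613) = (-2105/6 + 493/2)/(-1528648 + 1509613) = -313/3/(-19035) = -313/3*(-1/19035) = 313/57105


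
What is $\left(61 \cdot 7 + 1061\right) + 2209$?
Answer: $3697$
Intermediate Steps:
$\left(61 \cdot 7 + 1061\right) + 2209 = \left(427 + 1061\right) + 2209 = 1488 + 2209 = 3697$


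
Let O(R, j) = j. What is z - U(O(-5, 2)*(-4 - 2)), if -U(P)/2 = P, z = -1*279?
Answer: -303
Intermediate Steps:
z = -279
U(P) = -2*P
z - U(O(-5, 2)*(-4 - 2)) = -279 - (-2)*2*(-4 - 2) = -279 - (-2)*2*(-6) = -279 - (-2)*(-12) = -279 - 1*24 = -279 - 24 = -303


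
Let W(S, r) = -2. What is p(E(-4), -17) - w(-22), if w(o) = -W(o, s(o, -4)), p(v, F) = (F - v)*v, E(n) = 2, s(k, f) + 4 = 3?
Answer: -40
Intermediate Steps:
s(k, f) = -1 (s(k, f) = -4 + 3 = -1)
p(v, F) = v*(F - v)
w(o) = 2 (w(o) = -1*(-2) = 2)
p(E(-4), -17) - w(-22) = 2*(-17 - 1*2) - 1*2 = 2*(-17 - 2) - 2 = 2*(-19) - 2 = -38 - 2 = -40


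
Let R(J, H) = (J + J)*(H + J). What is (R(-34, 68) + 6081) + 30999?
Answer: 34768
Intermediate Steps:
R(J, H) = 2*J*(H + J) (R(J, H) = (2*J)*(H + J) = 2*J*(H + J))
(R(-34, 68) + 6081) + 30999 = (2*(-34)*(68 - 34) + 6081) + 30999 = (2*(-34)*34 + 6081) + 30999 = (-2312 + 6081) + 30999 = 3769 + 30999 = 34768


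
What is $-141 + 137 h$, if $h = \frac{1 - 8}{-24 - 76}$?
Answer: $- \frac{13141}{100} \approx -131.41$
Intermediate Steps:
$h = \frac{7}{100}$ ($h = - \frac{7}{-100} = \left(-7\right) \left(- \frac{1}{100}\right) = \frac{7}{100} \approx 0.07$)
$-141 + 137 h = -141 + 137 \cdot \frac{7}{100} = -141 + \frac{959}{100} = - \frac{13141}{100}$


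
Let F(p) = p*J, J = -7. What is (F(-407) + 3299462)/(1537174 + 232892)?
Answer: 3302311/1770066 ≈ 1.8656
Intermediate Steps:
F(p) = -7*p (F(p) = p*(-7) = -7*p)
(F(-407) + 3299462)/(1537174 + 232892) = (-7*(-407) + 3299462)/(1537174 + 232892) = (2849 + 3299462)/1770066 = 3302311*(1/1770066) = 3302311/1770066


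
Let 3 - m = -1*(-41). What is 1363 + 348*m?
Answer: -11861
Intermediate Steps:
m = -38 (m = 3 - (-1)*(-41) = 3 - 1*41 = 3 - 41 = -38)
1363 + 348*m = 1363 + 348*(-38) = 1363 - 13224 = -11861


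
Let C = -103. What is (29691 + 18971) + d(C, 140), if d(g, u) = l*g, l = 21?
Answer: 46499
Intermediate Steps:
d(g, u) = 21*g
(29691 + 18971) + d(C, 140) = (29691 + 18971) + 21*(-103) = 48662 - 2163 = 46499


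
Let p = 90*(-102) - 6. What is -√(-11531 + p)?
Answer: -I*√20717 ≈ -143.93*I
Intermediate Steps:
p = -9186 (p = -9180 - 6 = -9186)
-√(-11531 + p) = -√(-11531 - 9186) = -√(-20717) = -I*√20717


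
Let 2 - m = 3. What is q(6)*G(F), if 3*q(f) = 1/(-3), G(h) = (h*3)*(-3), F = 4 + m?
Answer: 3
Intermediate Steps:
m = -1 (m = 2 - 1*3 = 2 - 3 = -1)
F = 3 (F = 4 - 1 = 3)
G(h) = -9*h (G(h) = (3*h)*(-3) = -9*h)
q(f) = -⅑ (q(f) = (⅓)/(-3) = (⅓)*(-⅓) = -⅑)
q(6)*G(F) = -(-1)*3 = -⅑*(-27) = 3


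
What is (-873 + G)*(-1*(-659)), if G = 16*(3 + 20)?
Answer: -332795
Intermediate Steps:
G = 368 (G = 16*23 = 368)
(-873 + G)*(-1*(-659)) = (-873 + 368)*(-1*(-659)) = -505*659 = -332795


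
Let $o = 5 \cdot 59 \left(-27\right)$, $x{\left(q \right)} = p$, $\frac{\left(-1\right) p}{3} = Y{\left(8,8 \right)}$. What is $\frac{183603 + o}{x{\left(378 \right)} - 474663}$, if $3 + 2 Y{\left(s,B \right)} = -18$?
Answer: $- \frac{117092}{316421} \approx -0.37005$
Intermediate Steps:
$Y{\left(s,B \right)} = - \frac{21}{2}$ ($Y{\left(s,B \right)} = - \frac{3}{2} + \frac{1}{2} \left(-18\right) = - \frac{3}{2} - 9 = - \frac{21}{2}$)
$p = \frac{63}{2}$ ($p = \left(-3\right) \left(- \frac{21}{2}\right) = \frac{63}{2} \approx 31.5$)
$x{\left(q \right)} = \frac{63}{2}$
$o = -7965$ ($o = 295 \left(-27\right) = -7965$)
$\frac{183603 + o}{x{\left(378 \right)} - 474663} = \frac{183603 - 7965}{\frac{63}{2} - 474663} = \frac{175638}{- \frac{949263}{2}} = 175638 \left(- \frac{2}{949263}\right) = - \frac{117092}{316421}$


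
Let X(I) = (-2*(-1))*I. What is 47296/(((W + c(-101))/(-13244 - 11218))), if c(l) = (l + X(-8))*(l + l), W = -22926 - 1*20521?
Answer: 1156954752/19813 ≈ 58394.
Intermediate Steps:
X(I) = 2*I
W = -43447 (W = -22926 - 20521 = -43447)
c(l) = 2*l*(-16 + l) (c(l) = (l + 2*(-8))*(l + l) = (l - 16)*(2*l) = (-16 + l)*(2*l) = 2*l*(-16 + l))
47296/(((W + c(-101))/(-13244 - 11218))) = 47296/(((-43447 + 2*(-101)*(-16 - 101))/(-13244 - 11218))) = 47296/(((-43447 + 2*(-101)*(-117))/(-24462))) = 47296/(((-43447 + 23634)*(-1/24462))) = 47296/((-19813*(-1/24462))) = 47296/(19813/24462) = 47296*(24462/19813) = 1156954752/19813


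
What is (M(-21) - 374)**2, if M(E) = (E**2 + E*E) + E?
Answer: 237169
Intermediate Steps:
M(E) = E + 2*E**2 (M(E) = (E**2 + E**2) + E = 2*E**2 + E = E + 2*E**2)
(M(-21) - 374)**2 = (-21*(1 + 2*(-21)) - 374)**2 = (-21*(1 - 42) - 374)**2 = (-21*(-41) - 374)**2 = (861 - 374)**2 = 487**2 = 237169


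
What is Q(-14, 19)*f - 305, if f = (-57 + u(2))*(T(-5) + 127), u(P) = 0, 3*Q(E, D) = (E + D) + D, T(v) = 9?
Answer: -62321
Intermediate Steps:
Q(E, D) = E/3 + 2*D/3 (Q(E, D) = ((E + D) + D)/3 = ((D + E) + D)/3 = (E + 2*D)/3 = E/3 + 2*D/3)
f = -7752 (f = (-57 + 0)*(9 + 127) = -57*136 = -7752)
Q(-14, 19)*f - 305 = ((1/3)*(-14) + (2/3)*19)*(-7752) - 305 = (-14/3 + 38/3)*(-7752) - 305 = 8*(-7752) - 305 = -62016 - 305 = -62321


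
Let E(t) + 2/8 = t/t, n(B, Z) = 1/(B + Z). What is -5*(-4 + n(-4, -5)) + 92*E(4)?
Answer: 806/9 ≈ 89.556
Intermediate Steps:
E(t) = 3/4 (E(t) = -1/4 + t/t = -1/4 + 1 = 3/4)
-5*(-4 + n(-4, -5)) + 92*E(4) = -5*(-4 + 1/(-4 - 5)) + 92*(3/4) = -5*(-4 + 1/(-9)) + 69 = -5*(-4 - 1/9) + 69 = -5*(-37/9) + 69 = 185/9 + 69 = 806/9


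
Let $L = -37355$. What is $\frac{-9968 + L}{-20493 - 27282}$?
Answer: $\frac{47323}{47775} \approx 0.99054$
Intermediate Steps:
$\frac{-9968 + L}{-20493 - 27282} = \frac{-9968 - 37355}{-20493 - 27282} = - \frac{47323}{-47775} = \left(-47323\right) \left(- \frac{1}{47775}\right) = \frac{47323}{47775}$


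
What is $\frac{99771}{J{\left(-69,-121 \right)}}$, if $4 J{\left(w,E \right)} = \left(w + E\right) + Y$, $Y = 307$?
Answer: $\frac{133028}{39} \approx 3411.0$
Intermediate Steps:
$J{\left(w,E \right)} = \frac{307}{4} + \frac{E}{4} + \frac{w}{4}$ ($J{\left(w,E \right)} = \frac{\left(w + E\right) + 307}{4} = \frac{\left(E + w\right) + 307}{4} = \frac{307 + E + w}{4} = \frac{307}{4} + \frac{E}{4} + \frac{w}{4}$)
$\frac{99771}{J{\left(-69,-121 \right)}} = \frac{99771}{\frac{307}{4} + \frac{1}{4} \left(-121\right) + \frac{1}{4} \left(-69\right)} = \frac{99771}{\frac{307}{4} - \frac{121}{4} - \frac{69}{4}} = \frac{99771}{\frac{117}{4}} = 99771 \cdot \frac{4}{117} = \frac{133028}{39}$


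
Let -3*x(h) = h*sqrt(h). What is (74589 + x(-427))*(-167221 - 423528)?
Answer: -44063377161 - 252249823*I*sqrt(427)/3 ≈ -4.4063e+10 - 1.7375e+9*I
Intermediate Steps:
x(h) = -h**(3/2)/3 (x(h) = -h*sqrt(h)/3 = -h**(3/2)/3)
(74589 + x(-427))*(-167221 - 423528) = (74589 - (-427)*I*sqrt(427)/3)*(-167221 - 423528) = (74589 - (-427)*I*sqrt(427)/3)*(-590749) = (74589 + 427*I*sqrt(427)/3)*(-590749) = -44063377161 - 252249823*I*sqrt(427)/3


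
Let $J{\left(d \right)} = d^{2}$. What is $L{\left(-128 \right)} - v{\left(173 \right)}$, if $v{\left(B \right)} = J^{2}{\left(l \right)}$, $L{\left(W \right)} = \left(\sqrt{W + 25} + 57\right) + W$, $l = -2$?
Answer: $-87 + i \sqrt{103} \approx -87.0 + 10.149 i$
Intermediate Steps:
$L{\left(W \right)} = 57 + W + \sqrt{25 + W}$ ($L{\left(W \right)} = \left(\sqrt{25 + W} + 57\right) + W = \left(57 + \sqrt{25 + W}\right) + W = 57 + W + \sqrt{25 + W}$)
$v{\left(B \right)} = 16$ ($v{\left(B \right)} = \left(\left(-2\right)^{2}\right)^{2} = 4^{2} = 16$)
$L{\left(-128 \right)} - v{\left(173 \right)} = \left(57 - 128 + \sqrt{25 - 128}\right) - 16 = \left(57 - 128 + \sqrt{-103}\right) - 16 = \left(57 - 128 + i \sqrt{103}\right) - 16 = \left(-71 + i \sqrt{103}\right) - 16 = -87 + i \sqrt{103}$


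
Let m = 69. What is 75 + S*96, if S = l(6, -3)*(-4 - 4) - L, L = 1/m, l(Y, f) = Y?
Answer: -104291/23 ≈ -4534.4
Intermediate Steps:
L = 1/69 ≈ 0.014493
S = -3313/69 (S = 6*(-4 - 4) - 1*1/69 = 6*(-8) - 1/69 = -48 - 1/69 = -3313/69 ≈ -48.014)
75 + S*96 = 75 - 3313/69*96 = 75 - 106016/23 = -104291/23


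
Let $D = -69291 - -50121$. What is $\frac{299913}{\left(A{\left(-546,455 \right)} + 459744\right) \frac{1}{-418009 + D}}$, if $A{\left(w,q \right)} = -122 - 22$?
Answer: $- \frac{43705221809}{153200} \approx -2.8528 \cdot 10^{5}$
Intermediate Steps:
$D = -19170$ ($D = -69291 + 50121 = -19170$)
$A{\left(w,q \right)} = -144$ ($A{\left(w,q \right)} = -122 - 22 = -144$)
$\frac{299913}{\left(A{\left(-546,455 \right)} + 459744\right) \frac{1}{-418009 + D}} = \frac{299913}{\left(-144 + 459744\right) \frac{1}{-418009 - 19170}} = \frac{299913}{459600 \frac{1}{-437179}} = \frac{299913}{459600 \left(- \frac{1}{437179}\right)} = \frac{299913}{- \frac{459600}{437179}} = 299913 \left(- \frac{437179}{459600}\right) = - \frac{43705221809}{153200}$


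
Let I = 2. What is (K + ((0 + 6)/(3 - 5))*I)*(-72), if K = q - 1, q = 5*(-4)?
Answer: 1944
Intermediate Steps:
q = -20
K = -21 (K = -20 - 1 = -21)
(K + ((0 + 6)/(3 - 5))*I)*(-72) = (-21 + ((0 + 6)/(3 - 5))*2)*(-72) = (-21 + (6/(-2))*2)*(-72) = (-21 + (6*(-1/2))*2)*(-72) = (-21 - 3*2)*(-72) = (-21 - 6)*(-72) = -27*(-72) = 1944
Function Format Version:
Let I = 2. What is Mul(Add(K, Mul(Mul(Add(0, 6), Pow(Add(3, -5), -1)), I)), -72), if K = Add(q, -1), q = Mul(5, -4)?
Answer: 1944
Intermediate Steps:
q = -20
K = -21 (K = Add(-20, -1) = -21)
Mul(Add(K, Mul(Mul(Add(0, 6), Pow(Add(3, -5), -1)), I)), -72) = Mul(Add(-21, Mul(Mul(Add(0, 6), Pow(Add(3, -5), -1)), 2)), -72) = Mul(Add(-21, Mul(Mul(6, Pow(-2, -1)), 2)), -72) = Mul(Add(-21, Mul(Mul(6, Rational(-1, 2)), 2)), -72) = Mul(Add(-21, Mul(-3, 2)), -72) = Mul(Add(-21, -6), -72) = Mul(-27, -72) = 1944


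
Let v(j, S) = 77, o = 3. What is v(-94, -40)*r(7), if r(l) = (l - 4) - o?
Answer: 0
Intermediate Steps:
r(l) = -7 + l (r(l) = (l - 4) - 1*3 = (-4 + l) - 3 = -7 + l)
v(-94, -40)*r(7) = 77*(-7 + 7) = 77*0 = 0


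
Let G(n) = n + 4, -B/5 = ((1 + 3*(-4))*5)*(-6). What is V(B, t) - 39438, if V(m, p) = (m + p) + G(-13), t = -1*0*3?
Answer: -41097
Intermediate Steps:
B = -1650 (B = -5*(1 + 3*(-4))*5*(-6) = -5*(1 - 12)*5*(-6) = -5*(-11*5)*(-6) = -(-275)*(-6) = -5*330 = -1650)
G(n) = 4 + n
t = 0 (t = 0*3 = 0)
V(m, p) = -9 + m + p (V(m, p) = (m + p) + (4 - 13) = (m + p) - 9 = -9 + m + p)
V(B, t) - 39438 = (-9 - 1650 + 0) - 39438 = -1659 - 39438 = -41097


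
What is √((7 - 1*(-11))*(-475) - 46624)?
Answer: 7*I*√1126 ≈ 234.89*I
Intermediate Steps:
√((7 - 1*(-11))*(-475) - 46624) = √((7 + 11)*(-475) - 46624) = √(18*(-475) - 46624) = √(-8550 - 46624) = √(-55174) = 7*I*√1126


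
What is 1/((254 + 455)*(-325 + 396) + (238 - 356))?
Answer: 1/50221 ≈ 1.9912e-5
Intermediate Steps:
1/((254 + 455)*(-325 + 396) + (238 - 356)) = 1/(709*71 - 118) = 1/(50339 - 118) = 1/50221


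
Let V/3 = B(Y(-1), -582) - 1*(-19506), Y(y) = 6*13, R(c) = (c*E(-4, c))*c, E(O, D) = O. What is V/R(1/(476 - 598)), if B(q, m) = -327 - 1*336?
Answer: -210344409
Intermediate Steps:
R(c) = -4*c² (R(c) = (c*(-4))*c = (-4*c)*c = -4*c²)
Y(y) = 78
B(q, m) = -663 (B(q, m) = -327 - 336 = -663)
V = 56529 (V = 3*(-663 - 1*(-19506)) = 3*(-663 + 19506) = 3*18843 = 56529)
V/R(1/(476 - 598)) = 56529/((-4/(476 - 598)²)) = 56529/((-4*(1/(-122))²)) = 56529/((-4*(-1/122)²)) = 56529/((-4*1/14884)) = 56529/(-1/3721) = 56529*(-3721) = -210344409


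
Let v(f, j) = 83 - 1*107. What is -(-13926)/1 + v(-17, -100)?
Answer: 13902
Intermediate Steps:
v(f, j) = -24 (v(f, j) = 83 - 107 = -24)
-(-13926)/1 + v(-17, -100) = -(-13926)/1 - 24 = -(-13926) - 24 = -22*(-633) - 24 = 13926 - 24 = 13902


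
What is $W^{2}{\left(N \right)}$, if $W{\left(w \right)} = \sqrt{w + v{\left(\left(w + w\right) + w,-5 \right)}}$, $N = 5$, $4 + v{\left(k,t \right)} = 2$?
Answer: $3$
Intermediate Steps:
$v{\left(k,t \right)} = -2$ ($v{\left(k,t \right)} = -4 + 2 = -2$)
$W{\left(w \right)} = \sqrt{-2 + w}$ ($W{\left(w \right)} = \sqrt{w - 2} = \sqrt{-2 + w}$)
$W^{2}{\left(N \right)} = \left(\sqrt{-2 + 5}\right)^{2} = \left(\sqrt{3}\right)^{2} = 3$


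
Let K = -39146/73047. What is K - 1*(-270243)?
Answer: 19740401275/73047 ≈ 2.7024e+5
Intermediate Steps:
K = -39146/73047 (K = -39146*1/73047 = -39146/73047 ≈ -0.53590)
K - 1*(-270243) = -39146/73047 - 1*(-270243) = -39146/73047 + 270243 = 19740401275/73047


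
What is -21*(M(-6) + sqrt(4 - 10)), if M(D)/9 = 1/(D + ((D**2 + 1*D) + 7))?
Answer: -189/31 - 21*I*sqrt(6) ≈ -6.0968 - 51.439*I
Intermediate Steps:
M(D) = 9/(7 + D**2 + 2*D) (M(D) = 9/(D + ((D**2 + 1*D) + 7)) = 9/(D + ((D**2 + D) + 7)) = 9/(D + ((D + D**2) + 7)) = 9/(D + (7 + D + D**2)) = 9/(7 + D**2 + 2*D))
-21*(M(-6) + sqrt(4 - 10)) = -21*(9/(7 + (-6)**2 + 2*(-6)) + sqrt(4 - 10)) = -21*(9/(7 + 36 - 12) + sqrt(-6)) = -21*(9/31 + I*sqrt(6)) = -189/31 - 21*I*sqrt(6)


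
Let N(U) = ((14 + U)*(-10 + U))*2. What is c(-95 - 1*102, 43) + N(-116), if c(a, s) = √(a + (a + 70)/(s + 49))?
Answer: 25704 + I*√419773/46 ≈ 25704.0 + 14.085*I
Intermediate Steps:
N(U) = 2*(-10 + U)*(14 + U) (N(U) = ((-10 + U)*(14 + U))*2 = 2*(-10 + U)*(14 + U))
c(a, s) = √(a + (70 + a)/(49 + s))
c(-95 - 1*102, 43) + N(-116) = √((70 + (-95 - 1*102) + (-95 - 1*102)*(49 + 43))/(49 + 43)) + (-280 + 2*(-116)² + 8*(-116)) = √((70 + (-95 - 102) + (-95 - 102)*92)/92) + (-280 + 2*13456 - 928) = √((70 - 197 - 197*92)/92) + (-280 + 26912 - 928) = √((70 - 197 - 18124)/92) + 25704 = √((1/92)*(-18251)) + 25704 = √(-18251/92) + 25704 = I*√419773/46 + 25704 = 25704 + I*√419773/46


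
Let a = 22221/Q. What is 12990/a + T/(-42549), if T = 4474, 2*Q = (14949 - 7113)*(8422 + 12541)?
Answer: 560442878316106/11672609 ≈ 4.8014e+7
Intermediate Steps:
Q = 82133034 (Q = ((14949 - 7113)*(8422 + 12541))/2 = (7836*20963)/2 = (1/2)*164266068 = 82133034)
a = 7407/27377678 (a = 22221/82133034 = 22221*(1/82133034) = 7407/27377678 ≈ 0.00027055)
12990/a + T/(-42549) = 12990/(7407/27377678) + 4474/(-42549) = 12990*(27377678/7407) + 4474*(-1/42549) = 118545345740/2469 - 4474/42549 = 560442878316106/11672609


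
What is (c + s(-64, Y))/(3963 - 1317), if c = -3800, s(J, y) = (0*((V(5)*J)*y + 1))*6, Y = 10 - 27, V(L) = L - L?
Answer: -1900/1323 ≈ -1.4361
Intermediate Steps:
V(L) = 0
Y = -17
s(J, y) = 0 (s(J, y) = (0*((0*J)*y + 1))*6 = (0*(0*y + 1))*6 = (0*(0 + 1))*6 = (0*1)*6 = 0*6 = 0)
(c + s(-64, Y))/(3963 - 1317) = (-3800 + 0)/(3963 - 1317) = -3800/2646 = -3800*1/2646 = -1900/1323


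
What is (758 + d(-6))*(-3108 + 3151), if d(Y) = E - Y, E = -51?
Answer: 30659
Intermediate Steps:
d(Y) = -51 - Y
(758 + d(-6))*(-3108 + 3151) = (758 + (-51 - 1*(-6)))*(-3108 + 3151) = (758 + (-51 + 6))*43 = (758 - 45)*43 = 713*43 = 30659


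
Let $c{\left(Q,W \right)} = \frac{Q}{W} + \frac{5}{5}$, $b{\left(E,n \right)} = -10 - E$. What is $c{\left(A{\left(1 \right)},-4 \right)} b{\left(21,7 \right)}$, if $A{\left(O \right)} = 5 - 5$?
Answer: $-31$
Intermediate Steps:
$A{\left(O \right)} = 0$ ($A{\left(O \right)} = 5 - 5 = 0$)
$c{\left(Q,W \right)} = 1 + \frac{Q}{W}$ ($c{\left(Q,W \right)} = \frac{Q}{W} + 5 \cdot \frac{1}{5} = \frac{Q}{W} + 1 = 1 + \frac{Q}{W}$)
$c{\left(A{\left(1 \right)},-4 \right)} b{\left(21,7 \right)} = \frac{0 - 4}{-4} \left(-10 - 21\right) = \left(- \frac{1}{4}\right) \left(-4\right) \left(-10 - 21\right) = 1 \left(-31\right) = -31$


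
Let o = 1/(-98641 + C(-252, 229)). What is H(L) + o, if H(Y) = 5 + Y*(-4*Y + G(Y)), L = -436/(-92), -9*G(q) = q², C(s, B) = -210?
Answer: -1046336165185/10824481053 ≈ -96.664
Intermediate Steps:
G(q) = -q²/9
L = 109/23 (L = -436*(-1/92) = 109/23 ≈ 4.7391)
o = -1/98851 (o = 1/(-98641 - 210) = 1/(-98851) = -1/98851 ≈ -1.0116e-5)
H(Y) = 5 + Y*(-4*Y - Y²/9)
H(L) + o = (5 - 4*(109/23)² - (109/23)³/9) - 1/98851 = (5 - 4*11881/529 - ⅑*1295029/12167) - 1/98851 = (5 - 47524/529 - 1295029/109503) - 1/98851 = -10584982/109503 - 1/98851 = -1046336165185/10824481053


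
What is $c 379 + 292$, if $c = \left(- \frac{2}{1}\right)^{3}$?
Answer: $-2740$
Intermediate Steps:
$c = -8$ ($c = \left(\left(-2\right) 1\right)^{3} = \left(-2\right)^{3} = -8$)
$c 379 + 292 = \left(-8\right) 379 + 292 = -3032 + 292 = -2740$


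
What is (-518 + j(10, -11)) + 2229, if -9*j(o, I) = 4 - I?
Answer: 5128/3 ≈ 1709.3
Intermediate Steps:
j(o, I) = -4/9 + I/9 (j(o, I) = -(4 - I)/9 = -4/9 + I/9)
(-518 + j(10, -11)) + 2229 = (-518 + (-4/9 + (⅑)*(-11))) + 2229 = (-518 + (-4/9 - 11/9)) + 2229 = (-518 - 5/3) + 2229 = -1559/3 + 2229 = 5128/3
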